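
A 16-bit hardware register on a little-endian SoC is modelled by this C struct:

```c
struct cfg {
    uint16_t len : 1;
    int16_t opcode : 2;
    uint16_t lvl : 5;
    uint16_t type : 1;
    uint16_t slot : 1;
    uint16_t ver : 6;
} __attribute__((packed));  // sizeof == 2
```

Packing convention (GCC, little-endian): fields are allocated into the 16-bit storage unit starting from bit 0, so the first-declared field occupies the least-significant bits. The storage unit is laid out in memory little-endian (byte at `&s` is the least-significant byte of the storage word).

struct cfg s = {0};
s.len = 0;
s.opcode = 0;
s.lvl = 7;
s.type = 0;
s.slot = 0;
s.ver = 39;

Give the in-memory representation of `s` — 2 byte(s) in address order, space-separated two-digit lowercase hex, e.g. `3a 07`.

38 9c

len:1 = 0 → 0x0 << 0 → word 0x0000
opcode:2 = 0 → 0x0 << 1 → word 0x0000
lvl:5 = 7 → 0x7 << 3 → word 0x0038
type:1 = 0 → 0x0 << 8 → word 0x0038
slot:1 = 0 → 0x0 << 9 → word 0x0038
ver:6 = 39 → 0x27 << 10 → word 0x9c38
word = 0x9c38 → little-endian bytes:
  [0]=0x38  [1]=0x9c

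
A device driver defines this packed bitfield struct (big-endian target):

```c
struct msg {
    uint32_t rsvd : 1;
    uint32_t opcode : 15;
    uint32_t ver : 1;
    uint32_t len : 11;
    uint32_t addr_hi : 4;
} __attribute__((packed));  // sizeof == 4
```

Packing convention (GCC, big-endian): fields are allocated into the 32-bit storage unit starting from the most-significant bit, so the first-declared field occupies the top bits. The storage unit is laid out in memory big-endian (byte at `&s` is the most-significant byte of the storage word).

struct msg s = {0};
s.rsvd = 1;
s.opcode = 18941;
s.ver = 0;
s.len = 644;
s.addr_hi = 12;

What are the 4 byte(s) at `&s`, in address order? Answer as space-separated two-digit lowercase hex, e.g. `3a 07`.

c9 fd 28 4c

rsvd (1b) val=1 bits=0x1 at bit 31: 0x80000000
opcode (15b) val=18941 bits=0x49fd at bit 16: 0xc9fd0000
ver (1b) val=0 bits=0x0 at bit 15: 0xc9fd0000
len (11b) val=644 bits=0x284 at bit 4: 0xc9fd2840
addr_hi (4b) val=12 bits=0xc at bit 0: 0xc9fd284c
word = 0xc9fd284c → big-endian bytes:
  [0]=0xc9  [1]=0xfd  [2]=0x28  [3]=0x4c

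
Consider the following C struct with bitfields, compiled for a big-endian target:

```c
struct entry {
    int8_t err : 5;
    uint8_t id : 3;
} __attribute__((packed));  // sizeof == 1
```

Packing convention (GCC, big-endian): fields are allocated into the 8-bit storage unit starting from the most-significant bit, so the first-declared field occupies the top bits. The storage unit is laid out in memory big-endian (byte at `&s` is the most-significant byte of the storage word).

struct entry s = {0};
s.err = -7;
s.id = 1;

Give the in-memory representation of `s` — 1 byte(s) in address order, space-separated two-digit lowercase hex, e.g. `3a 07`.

err (5b) val=-7 bits=0x19 at bit 3: 0xc8
id (3b) val=1 bits=0x1 at bit 0: 0xc9
word = 0xc9 → big-endian bytes:
  [0]=0xc9

c9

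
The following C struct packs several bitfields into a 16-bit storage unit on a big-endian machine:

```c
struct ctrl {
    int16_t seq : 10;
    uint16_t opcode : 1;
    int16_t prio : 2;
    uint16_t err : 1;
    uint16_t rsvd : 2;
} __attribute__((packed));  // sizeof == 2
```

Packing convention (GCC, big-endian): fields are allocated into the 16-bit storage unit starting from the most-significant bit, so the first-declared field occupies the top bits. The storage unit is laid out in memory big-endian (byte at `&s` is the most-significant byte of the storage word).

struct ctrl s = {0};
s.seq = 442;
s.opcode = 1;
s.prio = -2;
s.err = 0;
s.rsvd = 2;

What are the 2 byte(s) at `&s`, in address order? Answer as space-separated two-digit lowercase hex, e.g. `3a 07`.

seq (10b) val=442 bits=0x1ba at bit 6: 0x6e80
opcode (1b) val=1 bits=0x1 at bit 5: 0x6ea0
prio (2b) val=-2 bits=0x2 at bit 3: 0x6eb0
err (1b) val=0 bits=0x0 at bit 2: 0x6eb0
rsvd (2b) val=2 bits=0x2 at bit 0: 0x6eb2
word = 0x6eb2 → big-endian bytes:
  [0]=0x6e  [1]=0xb2

6e b2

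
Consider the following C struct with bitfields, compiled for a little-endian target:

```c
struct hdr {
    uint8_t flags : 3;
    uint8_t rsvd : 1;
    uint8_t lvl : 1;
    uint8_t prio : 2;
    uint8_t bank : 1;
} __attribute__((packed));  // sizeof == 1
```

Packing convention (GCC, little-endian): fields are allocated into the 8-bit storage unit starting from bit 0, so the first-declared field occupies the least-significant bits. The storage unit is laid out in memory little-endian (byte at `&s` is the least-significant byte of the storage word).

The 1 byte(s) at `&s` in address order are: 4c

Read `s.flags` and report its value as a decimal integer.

4

[0]=0x4c (little-endian) → word 0x4c
flags [0+:3] = (word>>0) & 0x7 = 4  ←
rsvd [3+:1] = (word>>3) & 0x1 = 1
lvl [4+:1] = (word>>4) & 0x1 = 0
prio [5+:2] = (word>>5) & 0x3 = 2
bank [7+:1] = (word>>7) & 0x1 = 0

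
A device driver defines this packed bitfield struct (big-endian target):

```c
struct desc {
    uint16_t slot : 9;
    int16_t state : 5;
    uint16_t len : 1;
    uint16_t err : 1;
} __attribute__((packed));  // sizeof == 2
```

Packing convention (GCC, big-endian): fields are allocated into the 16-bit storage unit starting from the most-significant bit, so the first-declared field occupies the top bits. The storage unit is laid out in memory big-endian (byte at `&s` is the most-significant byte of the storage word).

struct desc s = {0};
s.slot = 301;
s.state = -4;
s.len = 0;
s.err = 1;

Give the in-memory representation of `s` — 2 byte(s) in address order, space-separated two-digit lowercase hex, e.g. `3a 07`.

96 f1

slot:9 = 301 → 0x12d << 7 → word 0x9680
state:5 = -4 → 0x1c << 2 → word 0x96f0
len:1 = 0 → 0x0 << 1 → word 0x96f0
err:1 = 1 → 0x1 << 0 → word 0x96f1
word = 0x96f1 → big-endian bytes:
  [0]=0x96  [1]=0xf1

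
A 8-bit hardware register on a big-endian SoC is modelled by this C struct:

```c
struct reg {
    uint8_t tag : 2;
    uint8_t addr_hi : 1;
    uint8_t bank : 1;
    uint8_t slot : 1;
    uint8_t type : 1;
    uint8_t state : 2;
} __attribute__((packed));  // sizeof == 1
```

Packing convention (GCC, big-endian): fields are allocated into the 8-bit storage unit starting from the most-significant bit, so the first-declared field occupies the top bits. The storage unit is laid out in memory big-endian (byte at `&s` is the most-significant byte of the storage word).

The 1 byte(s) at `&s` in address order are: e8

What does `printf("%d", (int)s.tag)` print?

3

[0]=0xe8 (big-endian) → word 0xe8
tag:2 @ bit 6 → (0xe8>>6)&0x3 = 0x3  ←
addr_hi:1 @ bit 5 → (0xe8>>5)&0x1 = 0x1
bank:1 @ bit 4 → (0xe8>>4)&0x1 = 0x0
slot:1 @ bit 3 → (0xe8>>3)&0x1 = 0x1
type:1 @ bit 2 → (0xe8>>2)&0x1 = 0x0
state:2 @ bit 0 → (0xe8>>0)&0x3 = 0x0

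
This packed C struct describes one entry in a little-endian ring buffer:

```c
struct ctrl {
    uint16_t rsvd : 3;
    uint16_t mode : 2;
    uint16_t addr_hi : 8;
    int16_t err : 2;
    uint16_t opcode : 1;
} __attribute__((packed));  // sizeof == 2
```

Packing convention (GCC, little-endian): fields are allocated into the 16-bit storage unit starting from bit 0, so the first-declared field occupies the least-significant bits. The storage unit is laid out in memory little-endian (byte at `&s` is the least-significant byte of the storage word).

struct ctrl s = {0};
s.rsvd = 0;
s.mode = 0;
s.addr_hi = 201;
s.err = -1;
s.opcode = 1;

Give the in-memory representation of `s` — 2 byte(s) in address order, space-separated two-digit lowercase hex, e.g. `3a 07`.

20 f9

[0+:3] rsvd=0 & 0x7 = 0x0; word=0x0000
[3+:2] mode=0 & 0x3 = 0x0; word=0x0000
[5+:8] addr_hi=201 & 0xff = 0xc9; word=0x1920
[13+:2] err=-1 & 0x3 = 0x3; word=0x7920
[15+:1] opcode=1 & 0x1 = 0x1; word=0xf920
word = 0xf920 → little-endian bytes:
  [0]=0x20  [1]=0xf9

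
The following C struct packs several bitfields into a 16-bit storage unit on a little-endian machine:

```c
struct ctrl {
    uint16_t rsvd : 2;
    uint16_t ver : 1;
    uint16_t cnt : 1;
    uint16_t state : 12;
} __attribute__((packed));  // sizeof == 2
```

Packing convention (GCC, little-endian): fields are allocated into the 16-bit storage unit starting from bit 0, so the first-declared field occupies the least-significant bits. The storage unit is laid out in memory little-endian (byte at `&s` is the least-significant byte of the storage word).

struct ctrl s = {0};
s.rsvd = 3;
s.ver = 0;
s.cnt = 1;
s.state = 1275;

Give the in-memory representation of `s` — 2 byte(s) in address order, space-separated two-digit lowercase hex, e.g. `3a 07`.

rsvd:2 = 3 → 0x3 << 0 → word 0x0003
ver:1 = 0 → 0x0 << 2 → word 0x0003
cnt:1 = 1 → 0x1 << 3 → word 0x000b
state:12 = 1275 → 0x4fb << 4 → word 0x4fbb
word = 0x4fbb → little-endian bytes:
  [0]=0xbb  [1]=0x4f

bb 4f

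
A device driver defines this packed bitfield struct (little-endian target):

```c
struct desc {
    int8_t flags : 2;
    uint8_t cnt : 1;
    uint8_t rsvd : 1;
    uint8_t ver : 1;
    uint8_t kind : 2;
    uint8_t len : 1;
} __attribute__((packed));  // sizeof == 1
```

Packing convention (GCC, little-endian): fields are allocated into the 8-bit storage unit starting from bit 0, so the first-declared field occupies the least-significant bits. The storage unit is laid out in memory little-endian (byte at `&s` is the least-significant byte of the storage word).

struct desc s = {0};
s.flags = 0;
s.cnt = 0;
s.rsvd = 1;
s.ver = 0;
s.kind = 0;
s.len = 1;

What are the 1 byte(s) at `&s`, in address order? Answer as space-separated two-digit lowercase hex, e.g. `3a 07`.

[0+:2] flags=0 & 0x3 = 0x0; word=0x00
[2+:1] cnt=0 & 0x1 = 0x0; word=0x00
[3+:1] rsvd=1 & 0x1 = 0x1; word=0x08
[4+:1] ver=0 & 0x1 = 0x0; word=0x08
[5+:2] kind=0 & 0x3 = 0x0; word=0x08
[7+:1] len=1 & 0x1 = 0x1; word=0x88
word = 0x88 → little-endian bytes:
  [0]=0x88

88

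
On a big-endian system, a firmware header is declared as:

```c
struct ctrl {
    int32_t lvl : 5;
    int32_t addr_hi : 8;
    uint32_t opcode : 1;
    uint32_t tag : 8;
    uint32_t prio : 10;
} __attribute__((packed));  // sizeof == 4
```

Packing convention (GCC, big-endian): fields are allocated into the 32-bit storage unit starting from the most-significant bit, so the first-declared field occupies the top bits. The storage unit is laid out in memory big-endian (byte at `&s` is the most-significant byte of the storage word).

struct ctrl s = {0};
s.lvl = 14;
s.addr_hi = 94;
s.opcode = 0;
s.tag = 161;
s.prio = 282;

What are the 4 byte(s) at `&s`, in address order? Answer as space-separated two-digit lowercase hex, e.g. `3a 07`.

[27+:5] lvl=14 & 0x1f = 0xe; word=0x70000000
[19+:8] addr_hi=94 & 0xff = 0x5e; word=0x72f00000
[18+:1] opcode=0 & 0x1 = 0x0; word=0x72f00000
[10+:8] tag=161 & 0xff = 0xa1; word=0x72f28400
[0+:10] prio=282 & 0x3ff = 0x11a; word=0x72f2851a
word = 0x72f2851a → big-endian bytes:
  [0]=0x72  [1]=0xf2  [2]=0x85  [3]=0x1a

72 f2 85 1a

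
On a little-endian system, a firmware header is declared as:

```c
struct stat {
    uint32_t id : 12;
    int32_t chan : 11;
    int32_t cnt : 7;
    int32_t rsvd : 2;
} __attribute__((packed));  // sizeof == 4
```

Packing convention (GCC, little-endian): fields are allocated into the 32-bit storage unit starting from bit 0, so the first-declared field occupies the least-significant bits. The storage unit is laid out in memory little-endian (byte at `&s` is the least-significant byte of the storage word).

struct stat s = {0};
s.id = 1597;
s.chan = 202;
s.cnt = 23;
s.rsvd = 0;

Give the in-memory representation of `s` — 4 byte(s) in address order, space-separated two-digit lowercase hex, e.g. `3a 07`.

3d a6 8c 0b

id:12 = 1597 → 0x63d << 0 → word 0x0000063d
chan:11 = 202 → 0xca << 12 → word 0x000ca63d
cnt:7 = 23 → 0x17 << 23 → word 0x0b8ca63d
rsvd:2 = 0 → 0x0 << 30 → word 0x0b8ca63d
word = 0x0b8ca63d → little-endian bytes:
  [0]=0x3d  [1]=0xa6  [2]=0x8c  [3]=0x0b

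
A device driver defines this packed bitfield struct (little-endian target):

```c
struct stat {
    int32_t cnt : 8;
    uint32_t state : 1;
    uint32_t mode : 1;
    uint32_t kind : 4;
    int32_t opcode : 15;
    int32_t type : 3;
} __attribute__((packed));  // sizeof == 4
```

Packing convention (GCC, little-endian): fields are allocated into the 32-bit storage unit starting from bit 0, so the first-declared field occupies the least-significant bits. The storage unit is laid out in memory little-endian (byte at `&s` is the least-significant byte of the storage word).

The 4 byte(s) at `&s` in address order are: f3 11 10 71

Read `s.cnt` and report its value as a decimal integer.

-13

[0]=0xf3 [1]=0x11 [2]=0x10 [3]=0x71 (little-endian) → word 0x711011f3
cnt:8 @ bit 0 → (0x711011f3>>0)&0xff = 0xf3  ←
state:1 @ bit 8 → (0x711011f3>>8)&0x1 = 0x1
mode:1 @ bit 9 → (0x711011f3>>9)&0x1 = 0x0
kind:4 @ bit 10 → (0x711011f3>>10)&0xf = 0x4
opcode:15 @ bit 14 → (0x711011f3>>14)&0x7fff = 0x4440
type:3 @ bit 29 → (0x711011f3>>29)&0x7 = 0x3
cnt signed 8b, MSB=1: 243 - 256 = -13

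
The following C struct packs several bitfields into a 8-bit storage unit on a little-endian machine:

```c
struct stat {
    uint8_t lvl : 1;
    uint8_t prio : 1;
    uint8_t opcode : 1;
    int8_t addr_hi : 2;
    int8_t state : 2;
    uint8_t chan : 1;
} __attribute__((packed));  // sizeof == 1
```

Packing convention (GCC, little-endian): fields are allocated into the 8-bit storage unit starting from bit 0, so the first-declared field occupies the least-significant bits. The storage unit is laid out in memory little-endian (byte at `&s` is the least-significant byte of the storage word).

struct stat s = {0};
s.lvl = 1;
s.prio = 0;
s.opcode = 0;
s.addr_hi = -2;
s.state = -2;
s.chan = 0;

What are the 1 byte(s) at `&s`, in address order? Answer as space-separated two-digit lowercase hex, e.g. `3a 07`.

51

[0+:1] lvl=1 & 0x1 = 0x1; word=0x01
[1+:1] prio=0 & 0x1 = 0x0; word=0x01
[2+:1] opcode=0 & 0x1 = 0x0; word=0x01
[3+:2] addr_hi=-2 & 0x3 = 0x2; word=0x11
[5+:2] state=-2 & 0x3 = 0x2; word=0x51
[7+:1] chan=0 & 0x1 = 0x0; word=0x51
word = 0x51 → little-endian bytes:
  [0]=0x51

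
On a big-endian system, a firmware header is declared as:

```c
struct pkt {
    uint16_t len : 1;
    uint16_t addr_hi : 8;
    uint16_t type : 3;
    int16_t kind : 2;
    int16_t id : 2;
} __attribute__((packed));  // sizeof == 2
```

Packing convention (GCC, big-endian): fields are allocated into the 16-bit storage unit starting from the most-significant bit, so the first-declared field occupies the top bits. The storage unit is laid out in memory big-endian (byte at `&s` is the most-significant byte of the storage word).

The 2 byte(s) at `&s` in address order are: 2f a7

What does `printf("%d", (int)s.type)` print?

2

[0]=0x2f [1]=0xa7 (big-endian) → word 0x2fa7
len:1 @ bit 15 → (0x2fa7>>15)&0x1 = 0x0
addr_hi:8 @ bit 7 → (0x2fa7>>7)&0xff = 0x5f
type:3 @ bit 4 → (0x2fa7>>4)&0x7 = 0x2  ←
kind:2 @ bit 2 → (0x2fa7>>2)&0x3 = 0x1
id:2 @ bit 0 → (0x2fa7>>0)&0x3 = 0x3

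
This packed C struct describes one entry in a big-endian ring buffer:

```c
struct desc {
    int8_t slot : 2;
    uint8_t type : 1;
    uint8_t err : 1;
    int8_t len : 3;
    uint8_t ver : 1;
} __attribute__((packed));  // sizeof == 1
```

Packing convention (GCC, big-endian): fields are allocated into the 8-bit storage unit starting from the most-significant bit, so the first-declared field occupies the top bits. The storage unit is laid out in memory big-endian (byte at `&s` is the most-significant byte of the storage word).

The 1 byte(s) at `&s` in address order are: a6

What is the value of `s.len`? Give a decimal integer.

[0]=0xa6 (big-endian) → word 0xa6
slot:2 @ bit 6 → (0xa6>>6)&0x3 = 0x2
type:1 @ bit 5 → (0xa6>>5)&0x1 = 0x1
err:1 @ bit 4 → (0xa6>>4)&0x1 = 0x0
len:3 @ bit 1 → (0xa6>>1)&0x7 = 0x3  ←
ver:1 @ bit 0 → (0xa6>>0)&0x1 = 0x0
len signed 3b, MSB=0: value = 3

3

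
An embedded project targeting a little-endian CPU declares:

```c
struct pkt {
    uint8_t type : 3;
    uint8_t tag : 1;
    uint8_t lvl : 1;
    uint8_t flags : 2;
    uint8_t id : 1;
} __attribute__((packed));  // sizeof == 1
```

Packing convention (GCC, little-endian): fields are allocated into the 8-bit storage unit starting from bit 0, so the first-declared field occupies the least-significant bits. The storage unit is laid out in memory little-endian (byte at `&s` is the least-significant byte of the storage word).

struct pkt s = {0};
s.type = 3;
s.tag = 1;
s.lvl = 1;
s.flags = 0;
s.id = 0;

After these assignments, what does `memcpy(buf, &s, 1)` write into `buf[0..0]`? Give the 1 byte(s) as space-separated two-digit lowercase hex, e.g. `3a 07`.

1b

type (3b) val=3 bits=0x3 at bit 0: 0x03
tag (1b) val=1 bits=0x1 at bit 3: 0x0b
lvl (1b) val=1 bits=0x1 at bit 4: 0x1b
flags (2b) val=0 bits=0x0 at bit 5: 0x1b
id (1b) val=0 bits=0x0 at bit 7: 0x1b
word = 0x1b → little-endian bytes:
  [0]=0x1b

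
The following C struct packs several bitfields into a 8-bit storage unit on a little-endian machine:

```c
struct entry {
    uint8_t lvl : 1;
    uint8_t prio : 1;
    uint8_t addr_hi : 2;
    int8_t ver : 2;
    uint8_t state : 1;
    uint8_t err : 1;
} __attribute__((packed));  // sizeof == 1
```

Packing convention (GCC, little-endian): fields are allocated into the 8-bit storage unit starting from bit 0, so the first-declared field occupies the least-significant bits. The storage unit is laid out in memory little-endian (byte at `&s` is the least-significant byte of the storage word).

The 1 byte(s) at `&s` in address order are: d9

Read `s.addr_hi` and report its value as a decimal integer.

[0]=0xd9 (little-endian) → word 0xd9
lvl:1 @ bit 0 → (0xd9>>0)&0x1 = 0x1
prio:1 @ bit 1 → (0xd9>>1)&0x1 = 0x0
addr_hi:2 @ bit 2 → (0xd9>>2)&0x3 = 0x2  ←
ver:2 @ bit 4 → (0xd9>>4)&0x3 = 0x1
state:1 @ bit 6 → (0xd9>>6)&0x1 = 0x1
err:1 @ bit 7 → (0xd9>>7)&0x1 = 0x1

2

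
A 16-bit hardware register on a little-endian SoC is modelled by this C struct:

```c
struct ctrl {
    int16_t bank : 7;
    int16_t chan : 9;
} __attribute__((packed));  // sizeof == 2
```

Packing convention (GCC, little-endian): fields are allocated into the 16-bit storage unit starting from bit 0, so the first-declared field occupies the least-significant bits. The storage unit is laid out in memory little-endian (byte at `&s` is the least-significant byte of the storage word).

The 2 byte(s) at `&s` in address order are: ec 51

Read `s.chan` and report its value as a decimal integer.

163

[0]=0xec [1]=0x51 (little-endian) → word 0x51ec
bank:7 @ bit 0 → (0x51ec>>0)&0x7f = 0x6c
chan:9 @ bit 7 → (0x51ec>>7)&0x1ff = 0xa3  ←
chan signed 9b, MSB=0: value = 163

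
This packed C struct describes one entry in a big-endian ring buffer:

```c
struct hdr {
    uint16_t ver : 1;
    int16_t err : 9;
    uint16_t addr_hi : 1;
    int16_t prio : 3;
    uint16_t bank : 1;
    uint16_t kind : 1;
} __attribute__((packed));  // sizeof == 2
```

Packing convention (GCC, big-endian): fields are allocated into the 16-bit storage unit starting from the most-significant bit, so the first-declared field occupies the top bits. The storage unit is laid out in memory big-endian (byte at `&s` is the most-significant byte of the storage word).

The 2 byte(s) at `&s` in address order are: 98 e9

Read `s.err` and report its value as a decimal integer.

99

[0]=0x98 [1]=0xe9 (big-endian) → word 0x98e9
ver [15+:1] = (word>>15) & 0x1 = 1
err [6+:9] = (word>>6) & 0x1ff = 99  ←
addr_hi [5+:1] = (word>>5) & 0x1 = 1
prio [2+:3] = (word>>2) & 0x7 = 2
bank [1+:1] = (word>>1) & 0x1 = 0
kind [0+:1] = (word>>0) & 0x1 = 1
err signed 9b, MSB=0: value = 99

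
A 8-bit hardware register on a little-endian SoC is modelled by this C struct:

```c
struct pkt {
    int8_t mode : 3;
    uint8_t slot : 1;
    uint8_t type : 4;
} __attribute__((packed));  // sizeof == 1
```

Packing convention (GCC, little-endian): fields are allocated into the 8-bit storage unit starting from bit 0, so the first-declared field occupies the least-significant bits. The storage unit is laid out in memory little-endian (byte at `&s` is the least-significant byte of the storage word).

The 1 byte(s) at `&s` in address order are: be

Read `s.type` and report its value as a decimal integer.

[0]=0xbe (little-endian) → word 0xbe
mode [0+:3] = (word>>0) & 0x7 = 6
slot [3+:1] = (word>>3) & 0x1 = 1
type [4+:4] = (word>>4) & 0xf = 11  ←

11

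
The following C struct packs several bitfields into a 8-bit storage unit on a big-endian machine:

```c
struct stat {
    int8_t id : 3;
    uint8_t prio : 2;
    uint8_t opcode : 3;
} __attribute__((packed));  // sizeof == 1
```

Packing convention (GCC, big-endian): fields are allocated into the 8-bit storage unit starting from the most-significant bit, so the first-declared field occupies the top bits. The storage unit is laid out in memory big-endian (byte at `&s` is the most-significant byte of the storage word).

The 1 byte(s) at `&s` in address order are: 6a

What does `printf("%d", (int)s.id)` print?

3

[0]=0x6a (big-endian) → word 0x6a
id [5+:3] = (word>>5) & 0x7 = 3  ←
prio [3+:2] = (word>>3) & 0x3 = 1
opcode [0+:3] = (word>>0) & 0x7 = 2
id signed 3b, MSB=0: value = 3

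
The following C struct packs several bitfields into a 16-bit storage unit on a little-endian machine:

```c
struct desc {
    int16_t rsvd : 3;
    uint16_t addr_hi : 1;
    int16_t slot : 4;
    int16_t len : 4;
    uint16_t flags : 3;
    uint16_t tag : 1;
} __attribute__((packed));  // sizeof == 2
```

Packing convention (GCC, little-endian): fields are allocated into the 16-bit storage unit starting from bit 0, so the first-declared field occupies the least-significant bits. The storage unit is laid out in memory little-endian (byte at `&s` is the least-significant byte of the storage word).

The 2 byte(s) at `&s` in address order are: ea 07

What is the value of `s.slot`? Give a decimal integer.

[0]=0xea [1]=0x07 (little-endian) → word 0x07ea
rsvd [0+:3] = (word>>0) & 0x7 = 2
addr_hi [3+:1] = (word>>3) & 0x1 = 1
slot [4+:4] = (word>>4) & 0xf = 14  ←
len [8+:4] = (word>>8) & 0xf = 7
flags [12+:3] = (word>>12) & 0x7 = 0
tag [15+:1] = (word>>15) & 0x1 = 0
slot signed 4b, MSB=1: 14 - 16 = -2

-2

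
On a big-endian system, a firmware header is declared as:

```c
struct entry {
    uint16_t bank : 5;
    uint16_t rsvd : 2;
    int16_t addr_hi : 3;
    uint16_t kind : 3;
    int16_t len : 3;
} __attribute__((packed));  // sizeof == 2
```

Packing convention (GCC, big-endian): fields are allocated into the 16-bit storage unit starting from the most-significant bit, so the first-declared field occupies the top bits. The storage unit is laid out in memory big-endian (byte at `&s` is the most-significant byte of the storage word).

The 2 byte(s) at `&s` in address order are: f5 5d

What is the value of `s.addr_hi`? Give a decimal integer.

[0]=0xf5 [1]=0x5d (big-endian) → word 0xf55d
bank [11+:5] = (word>>11) & 0x1f = 30
rsvd [9+:2] = (word>>9) & 0x3 = 2
addr_hi [6+:3] = (word>>6) & 0x7 = 5  ←
kind [3+:3] = (word>>3) & 0x7 = 3
len [0+:3] = (word>>0) & 0x7 = 5
addr_hi signed 3b, MSB=1: 5 - 8 = -3

-3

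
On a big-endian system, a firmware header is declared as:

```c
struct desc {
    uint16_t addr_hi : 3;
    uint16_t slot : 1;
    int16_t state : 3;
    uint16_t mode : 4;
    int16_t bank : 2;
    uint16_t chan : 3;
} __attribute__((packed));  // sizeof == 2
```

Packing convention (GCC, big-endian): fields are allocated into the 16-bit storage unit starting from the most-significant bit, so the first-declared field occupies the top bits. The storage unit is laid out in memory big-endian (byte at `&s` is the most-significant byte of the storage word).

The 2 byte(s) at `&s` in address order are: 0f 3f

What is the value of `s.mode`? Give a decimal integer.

9

[0]=0x0f [1]=0x3f (big-endian) → word 0x0f3f
addr_hi [13+:3] = (word>>13) & 0x7 = 0
slot [12+:1] = (word>>12) & 0x1 = 0
state [9+:3] = (word>>9) & 0x7 = 7
mode [5+:4] = (word>>5) & 0xf = 9  ←
bank [3+:2] = (word>>3) & 0x3 = 3
chan [0+:3] = (word>>0) & 0x7 = 7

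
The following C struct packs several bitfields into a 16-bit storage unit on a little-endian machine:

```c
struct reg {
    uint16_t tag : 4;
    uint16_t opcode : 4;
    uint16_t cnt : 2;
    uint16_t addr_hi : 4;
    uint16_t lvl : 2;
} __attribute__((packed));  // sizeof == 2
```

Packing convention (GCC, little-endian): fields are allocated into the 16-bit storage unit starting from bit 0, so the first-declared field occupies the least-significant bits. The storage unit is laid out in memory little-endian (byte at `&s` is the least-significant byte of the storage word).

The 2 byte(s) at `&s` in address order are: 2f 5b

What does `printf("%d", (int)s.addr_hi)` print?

[0]=0x2f [1]=0x5b (little-endian) → word 0x5b2f
tag:4 @ bit 0 → (0x5b2f>>0)&0xf = 0xf
opcode:4 @ bit 4 → (0x5b2f>>4)&0xf = 0x2
cnt:2 @ bit 8 → (0x5b2f>>8)&0x3 = 0x3
addr_hi:4 @ bit 10 → (0x5b2f>>10)&0xf = 0x6  ←
lvl:2 @ bit 14 → (0x5b2f>>14)&0x3 = 0x1

6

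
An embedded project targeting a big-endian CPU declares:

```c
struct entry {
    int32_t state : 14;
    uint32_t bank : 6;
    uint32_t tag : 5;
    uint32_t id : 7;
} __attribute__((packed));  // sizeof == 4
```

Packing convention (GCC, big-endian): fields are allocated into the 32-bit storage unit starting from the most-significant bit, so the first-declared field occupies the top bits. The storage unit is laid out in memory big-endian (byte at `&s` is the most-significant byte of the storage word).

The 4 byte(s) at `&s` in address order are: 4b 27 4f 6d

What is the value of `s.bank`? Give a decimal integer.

[0]=0x4b [1]=0x27 [2]=0x4f [3]=0x6d (big-endian) → word 0x4b274f6d
state [18+:14] = (word>>18) & 0x3fff = 4809
bank [12+:6] = (word>>12) & 0x3f = 52  ←
tag [7+:5] = (word>>7) & 0x1f = 30
id [0+:7] = (word>>0) & 0x7f = 109

52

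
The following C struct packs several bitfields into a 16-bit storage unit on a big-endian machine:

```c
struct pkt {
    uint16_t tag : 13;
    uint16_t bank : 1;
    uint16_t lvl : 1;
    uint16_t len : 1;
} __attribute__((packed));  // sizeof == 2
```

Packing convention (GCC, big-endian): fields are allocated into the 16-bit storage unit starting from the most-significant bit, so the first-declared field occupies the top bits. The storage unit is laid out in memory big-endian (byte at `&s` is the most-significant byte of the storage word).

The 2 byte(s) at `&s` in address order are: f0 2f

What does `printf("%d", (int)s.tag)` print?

7685

[0]=0xf0 [1]=0x2f (big-endian) → word 0xf02f
tag:13 @ bit 3 → (0xf02f>>3)&0x1fff = 0x1e05  ←
bank:1 @ bit 2 → (0xf02f>>2)&0x1 = 0x1
lvl:1 @ bit 1 → (0xf02f>>1)&0x1 = 0x1
len:1 @ bit 0 → (0xf02f>>0)&0x1 = 0x1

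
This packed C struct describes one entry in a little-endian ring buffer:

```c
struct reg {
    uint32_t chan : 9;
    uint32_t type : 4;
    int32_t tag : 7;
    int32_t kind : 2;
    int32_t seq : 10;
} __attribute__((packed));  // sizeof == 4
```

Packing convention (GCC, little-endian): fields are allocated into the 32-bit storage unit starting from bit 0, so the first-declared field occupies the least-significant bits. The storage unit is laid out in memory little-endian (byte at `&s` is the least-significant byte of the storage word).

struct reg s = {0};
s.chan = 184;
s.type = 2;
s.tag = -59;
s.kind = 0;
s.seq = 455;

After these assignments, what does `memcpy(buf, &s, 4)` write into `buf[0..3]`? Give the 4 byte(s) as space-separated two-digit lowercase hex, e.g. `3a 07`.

[0+:9] chan=184 & 0x1ff = 0xb8; word=0x000000b8
[9+:4] type=2 & 0xf = 0x2; word=0x000004b8
[13+:7] tag=-59 & 0x7f = 0x45; word=0x0008a4b8
[20+:2] kind=0 & 0x3 = 0x0; word=0x0008a4b8
[22+:10] seq=455 & 0x3ff = 0x1c7; word=0x71c8a4b8
word = 0x71c8a4b8 → little-endian bytes:
  [0]=0xb8  [1]=0xa4  [2]=0xc8  [3]=0x71

b8 a4 c8 71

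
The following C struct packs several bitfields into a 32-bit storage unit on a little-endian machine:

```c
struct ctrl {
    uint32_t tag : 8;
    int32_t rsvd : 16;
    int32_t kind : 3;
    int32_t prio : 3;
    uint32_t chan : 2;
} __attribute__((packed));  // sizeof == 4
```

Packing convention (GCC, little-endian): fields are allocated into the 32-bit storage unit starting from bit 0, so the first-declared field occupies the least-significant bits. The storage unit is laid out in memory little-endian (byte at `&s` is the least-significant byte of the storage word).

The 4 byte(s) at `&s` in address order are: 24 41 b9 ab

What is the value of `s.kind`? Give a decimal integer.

3

[0]=0x24 [1]=0x41 [2]=0xb9 [3]=0xab (little-endian) → word 0xabb94124
tag [0+:8] = (word>>0) & 0xff = 36
rsvd [8+:16] = (word>>8) & 0xffff = 47425
kind [24+:3] = (word>>24) & 0x7 = 3  ←
prio [27+:3] = (word>>27) & 0x7 = 5
chan [30+:2] = (word>>30) & 0x3 = 2
kind signed 3b, MSB=0: value = 3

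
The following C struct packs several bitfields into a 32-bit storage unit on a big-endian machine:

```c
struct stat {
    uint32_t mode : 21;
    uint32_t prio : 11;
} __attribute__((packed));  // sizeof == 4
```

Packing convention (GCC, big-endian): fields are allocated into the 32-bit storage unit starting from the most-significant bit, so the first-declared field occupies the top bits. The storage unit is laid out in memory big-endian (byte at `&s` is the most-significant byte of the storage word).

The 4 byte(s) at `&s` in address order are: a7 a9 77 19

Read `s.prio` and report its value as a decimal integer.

1817

[0]=0xa7 [1]=0xa9 [2]=0x77 [3]=0x19 (big-endian) → word 0xa7a97719
mode:21 @ bit 11 → (0xa7a97719>>11)&0x1fffff = 0x14f52e
prio:11 @ bit 0 → (0xa7a97719>>0)&0x7ff = 0x719  ←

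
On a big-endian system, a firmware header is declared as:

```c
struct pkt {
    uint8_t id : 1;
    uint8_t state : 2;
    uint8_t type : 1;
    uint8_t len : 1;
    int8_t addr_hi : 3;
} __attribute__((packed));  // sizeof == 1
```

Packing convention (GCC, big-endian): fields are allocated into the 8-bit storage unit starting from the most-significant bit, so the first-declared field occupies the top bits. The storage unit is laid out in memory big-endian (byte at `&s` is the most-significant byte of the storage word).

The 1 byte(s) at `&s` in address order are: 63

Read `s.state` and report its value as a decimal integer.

[0]=0x63 (big-endian) → word 0x63
id [7+:1] = (word>>7) & 0x1 = 0
state [5+:2] = (word>>5) & 0x3 = 3  ←
type [4+:1] = (word>>4) & 0x1 = 0
len [3+:1] = (word>>3) & 0x1 = 0
addr_hi [0+:3] = (word>>0) & 0x7 = 3

3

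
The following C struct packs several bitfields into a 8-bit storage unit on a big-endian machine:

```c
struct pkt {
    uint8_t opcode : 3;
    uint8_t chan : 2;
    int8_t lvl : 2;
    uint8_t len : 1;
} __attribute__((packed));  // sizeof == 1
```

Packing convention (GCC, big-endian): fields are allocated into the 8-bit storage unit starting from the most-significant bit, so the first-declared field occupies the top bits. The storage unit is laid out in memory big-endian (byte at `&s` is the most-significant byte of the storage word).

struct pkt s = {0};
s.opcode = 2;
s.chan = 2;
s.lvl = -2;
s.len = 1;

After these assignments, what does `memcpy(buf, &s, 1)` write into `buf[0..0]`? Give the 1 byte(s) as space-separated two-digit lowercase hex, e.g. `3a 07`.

opcode (3b) val=2 bits=0x2 at bit 5: 0x40
chan (2b) val=2 bits=0x2 at bit 3: 0x50
lvl (2b) val=-2 bits=0x2 at bit 1: 0x54
len (1b) val=1 bits=0x1 at bit 0: 0x55
word = 0x55 → big-endian bytes:
  [0]=0x55

55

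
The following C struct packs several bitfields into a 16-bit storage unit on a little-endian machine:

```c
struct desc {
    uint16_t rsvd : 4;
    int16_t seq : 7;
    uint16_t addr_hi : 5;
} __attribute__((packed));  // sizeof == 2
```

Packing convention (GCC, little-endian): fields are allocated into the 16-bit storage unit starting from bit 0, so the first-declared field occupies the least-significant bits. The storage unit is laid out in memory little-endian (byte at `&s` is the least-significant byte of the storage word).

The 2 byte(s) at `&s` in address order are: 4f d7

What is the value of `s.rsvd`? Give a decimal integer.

15

[0]=0x4f [1]=0xd7 (little-endian) → word 0xd74f
rsvd [0+:4] = (word>>0) & 0xf = 15  ←
seq [4+:7] = (word>>4) & 0x7f = 116
addr_hi [11+:5] = (word>>11) & 0x1f = 26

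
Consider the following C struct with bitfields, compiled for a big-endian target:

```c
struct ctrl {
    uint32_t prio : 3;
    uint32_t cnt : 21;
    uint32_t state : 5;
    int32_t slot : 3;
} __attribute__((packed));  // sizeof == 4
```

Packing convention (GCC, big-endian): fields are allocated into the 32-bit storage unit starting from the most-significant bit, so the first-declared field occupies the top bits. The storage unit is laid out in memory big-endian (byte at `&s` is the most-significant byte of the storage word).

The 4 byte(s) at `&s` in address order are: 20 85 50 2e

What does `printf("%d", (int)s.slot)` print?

-2

[0]=0x20 [1]=0x85 [2]=0x50 [3]=0x2e (big-endian) → word 0x2085502e
prio:3 @ bit 29 → (0x2085502e>>29)&0x7 = 0x1
cnt:21 @ bit 8 → (0x2085502e>>8)&0x1fffff = 0x8550
state:5 @ bit 3 → (0x2085502e>>3)&0x1f = 0x5
slot:3 @ bit 0 → (0x2085502e>>0)&0x7 = 0x6  ←
slot signed 3b, MSB=1: 6 - 8 = -2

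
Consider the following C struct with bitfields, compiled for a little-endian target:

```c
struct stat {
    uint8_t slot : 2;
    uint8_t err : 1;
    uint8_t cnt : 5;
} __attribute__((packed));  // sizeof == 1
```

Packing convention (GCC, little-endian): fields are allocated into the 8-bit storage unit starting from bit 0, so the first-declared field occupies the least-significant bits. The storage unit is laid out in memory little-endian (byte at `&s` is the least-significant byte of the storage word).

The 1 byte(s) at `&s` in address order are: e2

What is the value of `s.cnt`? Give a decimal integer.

[0]=0xe2 (little-endian) → word 0xe2
slot [0+:2] = (word>>0) & 0x3 = 2
err [2+:1] = (word>>2) & 0x1 = 0
cnt [3+:5] = (word>>3) & 0x1f = 28  ←

28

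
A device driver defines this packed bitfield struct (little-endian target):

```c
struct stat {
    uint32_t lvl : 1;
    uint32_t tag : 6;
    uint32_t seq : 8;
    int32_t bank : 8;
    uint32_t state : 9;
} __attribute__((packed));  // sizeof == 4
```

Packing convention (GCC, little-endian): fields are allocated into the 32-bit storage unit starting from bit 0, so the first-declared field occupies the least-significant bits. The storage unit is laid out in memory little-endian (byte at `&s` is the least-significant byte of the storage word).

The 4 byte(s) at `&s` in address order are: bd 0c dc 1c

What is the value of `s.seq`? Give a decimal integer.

25

[0]=0xbd [1]=0x0c [2]=0xdc [3]=0x1c (little-endian) → word 0x1cdc0cbd
lvl:1 @ bit 0 → (0x1cdc0cbd>>0)&0x1 = 0x1
tag:6 @ bit 1 → (0x1cdc0cbd>>1)&0x3f = 0x1e
seq:8 @ bit 7 → (0x1cdc0cbd>>7)&0xff = 0x19  ←
bank:8 @ bit 15 → (0x1cdc0cbd>>15)&0xff = 0xb8
state:9 @ bit 23 → (0x1cdc0cbd>>23)&0x1ff = 0x39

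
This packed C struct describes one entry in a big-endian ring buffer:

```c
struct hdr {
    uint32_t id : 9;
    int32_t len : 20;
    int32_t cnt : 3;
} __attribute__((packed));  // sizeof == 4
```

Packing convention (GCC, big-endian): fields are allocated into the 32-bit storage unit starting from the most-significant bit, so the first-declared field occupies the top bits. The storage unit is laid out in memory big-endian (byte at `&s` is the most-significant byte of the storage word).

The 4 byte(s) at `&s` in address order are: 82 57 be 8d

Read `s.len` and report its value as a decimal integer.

-329775

[0]=0x82 [1]=0x57 [2]=0xbe [3]=0x8d (big-endian) → word 0x8257be8d
id [23+:9] = (word>>23) & 0x1ff = 260
len [3+:20] = (word>>3) & 0xfffff = 718801  ←
cnt [0+:3] = (word>>0) & 0x7 = 5
len signed 20b, MSB=1: 718801 - 1048576 = -329775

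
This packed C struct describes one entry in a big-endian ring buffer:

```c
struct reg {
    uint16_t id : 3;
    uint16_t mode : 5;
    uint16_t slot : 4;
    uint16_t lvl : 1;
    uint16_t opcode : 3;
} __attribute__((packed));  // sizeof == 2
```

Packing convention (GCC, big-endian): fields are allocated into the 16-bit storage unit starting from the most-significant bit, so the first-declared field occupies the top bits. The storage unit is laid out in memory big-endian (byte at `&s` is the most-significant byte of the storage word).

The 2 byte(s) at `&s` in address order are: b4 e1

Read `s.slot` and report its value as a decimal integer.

[0]=0xb4 [1]=0xe1 (big-endian) → word 0xb4e1
id [13+:3] = (word>>13) & 0x7 = 5
mode [8+:5] = (word>>8) & 0x1f = 20
slot [4+:4] = (word>>4) & 0xf = 14  ←
lvl [3+:1] = (word>>3) & 0x1 = 0
opcode [0+:3] = (word>>0) & 0x7 = 1

14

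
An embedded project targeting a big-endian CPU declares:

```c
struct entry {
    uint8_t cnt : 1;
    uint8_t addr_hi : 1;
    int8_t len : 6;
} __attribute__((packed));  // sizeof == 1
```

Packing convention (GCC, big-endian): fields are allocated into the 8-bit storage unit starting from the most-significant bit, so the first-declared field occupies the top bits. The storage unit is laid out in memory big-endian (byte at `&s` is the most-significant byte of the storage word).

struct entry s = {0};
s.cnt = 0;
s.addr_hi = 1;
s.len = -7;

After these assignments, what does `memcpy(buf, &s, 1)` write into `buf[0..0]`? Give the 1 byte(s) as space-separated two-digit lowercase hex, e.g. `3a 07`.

79

cnt:1 = 0 → 0x0 << 7 → word 0x00
addr_hi:1 = 1 → 0x1 << 6 → word 0x40
len:6 = -7 → 0x39 << 0 → word 0x79
word = 0x79 → big-endian bytes:
  [0]=0x79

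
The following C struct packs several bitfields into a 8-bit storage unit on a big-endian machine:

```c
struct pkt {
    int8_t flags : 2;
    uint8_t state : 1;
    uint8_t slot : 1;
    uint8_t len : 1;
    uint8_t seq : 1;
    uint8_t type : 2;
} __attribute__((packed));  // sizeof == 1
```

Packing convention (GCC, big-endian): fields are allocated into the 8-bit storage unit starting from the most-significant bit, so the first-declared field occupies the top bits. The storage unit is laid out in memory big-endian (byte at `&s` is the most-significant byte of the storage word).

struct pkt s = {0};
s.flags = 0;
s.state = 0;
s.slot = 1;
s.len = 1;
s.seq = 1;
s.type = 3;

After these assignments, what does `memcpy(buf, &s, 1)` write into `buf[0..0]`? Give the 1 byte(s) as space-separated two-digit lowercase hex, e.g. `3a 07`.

1f

[6+:2] flags=0 & 0x3 = 0x0; word=0x00
[5+:1] state=0 & 0x1 = 0x0; word=0x00
[4+:1] slot=1 & 0x1 = 0x1; word=0x10
[3+:1] len=1 & 0x1 = 0x1; word=0x18
[2+:1] seq=1 & 0x1 = 0x1; word=0x1c
[0+:2] type=3 & 0x3 = 0x3; word=0x1f
word = 0x1f → big-endian bytes:
  [0]=0x1f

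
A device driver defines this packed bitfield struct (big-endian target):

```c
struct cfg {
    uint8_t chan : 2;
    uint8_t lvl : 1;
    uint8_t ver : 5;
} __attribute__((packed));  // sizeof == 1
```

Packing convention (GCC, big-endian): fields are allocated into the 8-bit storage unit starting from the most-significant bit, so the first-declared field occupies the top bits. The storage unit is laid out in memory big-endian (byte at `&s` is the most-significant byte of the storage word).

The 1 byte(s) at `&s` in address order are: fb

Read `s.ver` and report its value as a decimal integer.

[0]=0xfb (big-endian) → word 0xfb
chan [6+:2] = (word>>6) & 0x3 = 3
lvl [5+:1] = (word>>5) & 0x1 = 1
ver [0+:5] = (word>>0) & 0x1f = 27  ←

27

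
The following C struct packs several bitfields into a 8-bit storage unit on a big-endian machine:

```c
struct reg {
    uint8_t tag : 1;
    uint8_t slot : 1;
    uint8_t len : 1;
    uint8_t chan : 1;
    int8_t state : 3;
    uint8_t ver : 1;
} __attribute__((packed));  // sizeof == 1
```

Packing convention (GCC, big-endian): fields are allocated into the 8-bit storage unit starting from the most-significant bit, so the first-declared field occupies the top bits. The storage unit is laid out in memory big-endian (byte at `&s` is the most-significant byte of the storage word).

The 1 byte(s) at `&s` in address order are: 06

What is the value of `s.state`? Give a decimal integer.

[0]=0x06 (big-endian) → word 0x06
tag [7+:1] = (word>>7) & 0x1 = 0
slot [6+:1] = (word>>6) & 0x1 = 0
len [5+:1] = (word>>5) & 0x1 = 0
chan [4+:1] = (word>>4) & 0x1 = 0
state [1+:3] = (word>>1) & 0x7 = 3  ←
ver [0+:1] = (word>>0) & 0x1 = 0
state signed 3b, MSB=0: value = 3

3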